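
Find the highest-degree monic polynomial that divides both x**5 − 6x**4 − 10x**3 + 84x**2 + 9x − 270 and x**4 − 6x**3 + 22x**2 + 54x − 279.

x**2 − 9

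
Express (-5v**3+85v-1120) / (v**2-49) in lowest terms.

Repeated division with remainder:
  -5v**3+85v-1120 = (-5v)(v**2-49) + (-160v-1120)
  v**2-49 = (-(1/160)v+7/160)(-160v-1120) + (0)
Last nonzero remainder: -160v-1120. Dividing through by -160 gives the monic gcd v+7.
Cancel v+7 from numerator and denominator to get the reduced form.

(-5v**2+35v-160)/(v-7)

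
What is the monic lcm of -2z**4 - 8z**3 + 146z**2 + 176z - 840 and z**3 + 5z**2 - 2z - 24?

z**5 + 8z**4 - 57z**3 - 380z**2 + 68z + 1680

Euclidean algorithm in ℚ[z]:
  -2z**4 - 8z**3 + 146z**2 + 176z - 840 = (-2z + 2)(z**3 + 5z**2 - 2z - 24) + (132z**2 + 132z - 792)
  z**3 + 5z**2 - 2z - 24 = ((1/132)z + 1/33)(132z**2 + 132z - 792) + (0)
Last nonzero remainder: 132z**2 + 132z - 792. Dividing through by 132 gives the monic gcd z**2 + z - 6.
Then lcm(f, g) = f·g / gcd(f, g); expanding and making the result monic gives the answer.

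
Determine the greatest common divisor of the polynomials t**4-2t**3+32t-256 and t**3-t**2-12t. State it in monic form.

By polynomial division,
  t**4-2t**3+32t-256 = (t-1)(t**3-t**2-12t) + (11t**2+20t-256)
  t**3-t**2-12t = ((1/11)t-31/121)(11t**2+20t-256) + ((1984/121)t-7936/121)
  11t**2+20t-256 = ((1331/1984)t+121/31)((1984/121)t-7936/121) + (0)
Last nonzero remainder: (1984/121)t-7936/121. Dividing through by 1984/121 gives the monic gcd t-4.

t-4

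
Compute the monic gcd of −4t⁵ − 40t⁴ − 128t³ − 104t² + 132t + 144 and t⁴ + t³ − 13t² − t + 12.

By polynomial division,
  −4t⁵ − 40t⁴ − 128t³ − 104t² + 132t + 144 = (−4t − 36)(t⁴ + t³ − 13t² − t + 12) + (−144t³ − 576t² + 144t + 576)
  t⁴ + t³ − 13t² − t + 12 = (−(1/144)t + 1/48)(−144t³ − 576t² + 144t + 576) + (0)
Last nonzero remainder: −144t³ − 576t² + 144t + 576. Dividing through by −144 gives the monic gcd t³ + 4t² − t − 4.

t³ + 4t² − t − 4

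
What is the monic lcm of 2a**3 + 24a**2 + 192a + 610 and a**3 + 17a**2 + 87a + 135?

Repeated division with remainder:
  2a**3 + 24a**2 + 192a + 610 = (2)(a**3 + 17a**2 + 87a + 135) + (−10a**2 + 18a + 340)
  a**3 + 17a**2 + 87a + 135 = (−(1/10)a − 47/25)(−10a**2 + 18a + 340) + ((3871/25)a + 3871/5)
  −10a**2 + 18a + 340 = (−(250/3871)a + 1700/3871)((3871/25)a + 3871/5) + (0)
Last nonzero remainder: (3871/25)a + 3871/5. Dividing through by 3871/25 gives the monic gcd a + 5.
Then lcm(f, g) = f·g / gcd(f, g); expanding and making the result monic gives the answer.

a**5 + 24a**4 + 267a**3 + 1781a**2 + 6252a + 8235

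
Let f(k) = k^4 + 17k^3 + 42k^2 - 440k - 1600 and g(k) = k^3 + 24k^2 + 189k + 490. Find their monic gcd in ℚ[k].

k + 10

Apply the Euclidean algorithm:
  k^4 + 17k^3 + 42k^2 - 440k - 1600 = (k - 7)(k^3 + 24k^2 + 189k + 490) + (21k^2 + 393k + 1830)
  k^3 + 24k^2 + 189k + 490 = ((1/21)k + 37/147)(21k^2 + 393k + 1830) + ((144/49)k + 1440/49)
  21k^2 + 393k + 1830 = ((343/48)k + 2989/48)((144/49)k + 1440/49) + (0)
Last nonzero remainder: (144/49)k + 1440/49. Dividing through by 144/49 gives the monic gcd k + 10.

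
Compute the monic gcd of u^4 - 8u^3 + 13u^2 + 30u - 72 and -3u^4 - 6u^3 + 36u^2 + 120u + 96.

u^2 - 2u - 8

By polynomial division,
  u^4 - 8u^3 + 13u^2 + 30u - 72 = (-1/3)(-3u^4 - 6u^3 + 36u^2 + 120u + 96) + (-10u^3 + 25u^2 + 70u - 40)
  -3u^4 - 6u^3 + 36u^2 + 120u + 96 = ((3/10)u + 27/20)(-10u^3 + 25u^2 + 70u - 40) + (-(75/4)u^2 + (75/2)u + 150)
  -10u^3 + 25u^2 + 70u - 40 = ((8/15)u - 4/15)(-(75/4)u^2 + (75/2)u + 150) + (0)
Last nonzero remainder: -(75/4)u^2 + (75/2)u + 150. Dividing through by -75/4 gives the monic gcd u^2 - 2u - 8.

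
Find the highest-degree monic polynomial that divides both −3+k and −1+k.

1

Repeated division with remainder:
  k−3 = (k−1) + (−2)
  k−1 = (−(1/2)k+1/2)(−2) + (0)
The last nonzero remainder is the constant −2, so the polynomials are coprime and gcd = 1.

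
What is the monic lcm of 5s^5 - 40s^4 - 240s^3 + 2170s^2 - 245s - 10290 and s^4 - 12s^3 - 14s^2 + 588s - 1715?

s^6 - 13s^5 - 8s^4 + 674s^3 - 2219s^2 - 1813s + 10290

By polynomial division,
  5s^5 - 40s^4 - 240s^3 + 2170s^2 - 245s - 10290 = (5s + 20)(s^4 - 12s^3 - 14s^2 + 588s - 1715) + (70s^3 - 490s^2 - 3430s + 24010)
  s^4 - 12s^3 - 14s^2 + 588s - 1715 = ((1/70)s - 1/14)(70s^3 - 490s^2 - 3430s + 24010) + (0)
Last nonzero remainder: 70s^3 - 490s^2 - 3430s + 24010. Dividing through by 70 gives the monic gcd s^3 - 7s^2 - 49s + 343.
Then lcm(f, g) = f·g / gcd(f, g); expanding and making the result monic gives the answer.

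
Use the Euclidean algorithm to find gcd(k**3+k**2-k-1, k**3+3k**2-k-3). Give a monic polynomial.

k**2-1

Euclidean algorithm in ℚ[k]:
  k**3+k**2-k-1 = (k**3+3k**2-k-3) + (-2k**2+2)
  k**3+3k**2-k-3 = (-(1/2)k-3/2)(-2k**2+2) + (0)
Last nonzero remainder: -2k**2+2. Dividing through by -2 gives the monic gcd k**2-1.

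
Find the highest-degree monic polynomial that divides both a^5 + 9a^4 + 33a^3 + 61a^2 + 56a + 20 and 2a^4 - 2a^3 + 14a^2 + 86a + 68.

Repeated division with remainder:
  a^5 + 9a^4 + 33a^3 + 61a^2 + 56a + 20 = ((1/2)a + 5)(2a^4 - 2a^3 + 14a^2 + 86a + 68) + (36a^3 - 52a^2 - 408a - 320)
  2a^4 - 2a^3 + 14a^2 + 86a + 68 = ((1/18)a + 2/81)(36a^3 - 52a^2 - 408a - 320) + ((3074/81)a^2 + (3074/27)a + 6148/81)
  36a^3 - 52a^2 - 408a - 320 = ((1458/1537)a - 6480/1537)((3074/81)a^2 + (3074/27)a + 6148/81) + (0)
Last nonzero remainder: (3074/81)a^2 + (3074/27)a + 6148/81. Dividing through by 3074/81 gives the monic gcd a^2 + 3a + 2.

a^2 + 3a + 2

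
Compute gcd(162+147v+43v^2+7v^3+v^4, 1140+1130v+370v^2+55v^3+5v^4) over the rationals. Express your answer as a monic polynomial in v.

Repeated division with remainder:
  v^4+7v^3+43v^2+147v+162 = (1/5)(5v^4+55v^3+370v^2+1130v+1140) + (-4v^3-31v^2-79v-66)
  5v^4+55v^3+370v^2+1130v+1140 = (-(5/4)v-65/16)(-4v^3-31v^2-79v-66) + ((2325/16)v^2+(11625/16)v+6975/8)
  -4v^3-31v^2-79v-66 = (-(64/2325)v-176/2325)((2325/16)v^2+(11625/16)v+6975/8) + (0)
Last nonzero remainder: (2325/16)v^2+(11625/16)v+6975/8. Dividing through by 2325/16 gives the monic gcd v^2+5v+6.

6+5v+v^2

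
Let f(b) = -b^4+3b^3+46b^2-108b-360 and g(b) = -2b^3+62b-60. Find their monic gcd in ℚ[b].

b^2+b-30

Apply the Euclidean algorithm:
  -b^4+3b^3+46b^2-108b-360 = ((1/2)b-3/2)(-2b^3+62b-60) + (15b^2+15b-450)
  -2b^3+62b-60 = (-(2/15)b+2/15)(15b^2+15b-450) + (0)
Last nonzero remainder: 15b^2+15b-450. Dividing through by 15 gives the monic gcd b^2+b-30.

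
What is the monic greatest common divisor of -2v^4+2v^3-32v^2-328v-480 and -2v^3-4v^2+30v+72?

Apply the Euclidean algorithm:
  -2v^4+2v^3-32v^2-328v-480 = (v-3)(-2v^3-4v^2+30v+72) + (-74v^2-310v-264)
  -2v^3-4v^2+30v+72 = ((1/37)v-81/1369)(-74v^2-310v-264) + ((25728/1369)v+77184/1369)
  -74v^2-310v-264 = (-(50653/12864)v-15059/3216)((25728/1369)v+77184/1369) + (0)
Last nonzero remainder: (25728/1369)v+77184/1369. Dividing through by 25728/1369 gives the monic gcd v+3.

v+3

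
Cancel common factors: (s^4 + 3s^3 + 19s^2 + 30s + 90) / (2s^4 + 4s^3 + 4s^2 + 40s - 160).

(s^2 + 3s + 9)/(2s^2 + 4s - 16)

Euclidean algorithm in ℚ[s]:
  s^4 + 3s^3 + 19s^2 + 30s + 90 = (1/2)(2s^4 + 4s^3 + 4s^2 + 40s - 160) + (s^3 + 17s^2 + 10s + 170)
  2s^4 + 4s^3 + 4s^2 + 40s - 160 = (2s - 30)(s^3 + 17s^2 + 10s + 170) + (494s^2 + 4940)
  s^3 + 17s^2 + 10s + 170 = ((1/494)s + 17/494)(494s^2 + 4940) + (0)
Last nonzero remainder: 494s^2 + 4940. Dividing through by 494 gives the monic gcd s^2 + 10.
Cancel s^2 + 10 from numerator and denominator to get the reduced form.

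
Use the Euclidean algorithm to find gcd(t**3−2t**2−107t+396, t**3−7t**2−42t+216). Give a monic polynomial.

t**2−13t+36

By polynomial division,
  t**3−2t**2−107t+396 = (t**3−7t**2−42t+216) + (5t**2−65t+180)
  t**3−7t**2−42t+216 = ((1/5)t+6/5)(5t**2−65t+180) + (0)
Last nonzero remainder: 5t**2−65t+180. Dividing through by 5 gives the monic gcd t**2−13t+36.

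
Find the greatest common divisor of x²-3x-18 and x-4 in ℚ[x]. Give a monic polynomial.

1

Apply the Euclidean algorithm:
  x²-3x-18 = (x+1)(x-4) + (-14)
  x-4 = (-(1/14)x+2/7)(-14) + (0)
The last nonzero remainder is the constant -14, so the polynomials are coprime and gcd = 1.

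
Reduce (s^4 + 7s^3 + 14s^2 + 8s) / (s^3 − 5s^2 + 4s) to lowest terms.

(s^3 + 7s^2 + 14s + 8)/(s^2 − 5s + 4)

Repeated division with remainder:
  s^4 + 7s^3 + 14s^2 + 8s = (s + 12)(s^3 − 5s^2 + 4s) + (70s^2 − 40s)
  s^3 − 5s^2 + 4s = ((1/70)s − 31/490)(70s^2 − 40s) + ((72/49)s)
  70s^2 − 40s = ((1715/36)s − 245/9)((72/49)s) + (0)
Last nonzero remainder: (72/49)s. Dividing through by 72/49 gives the monic gcd s.
Cancel s from numerator and denominator to get the reduced form.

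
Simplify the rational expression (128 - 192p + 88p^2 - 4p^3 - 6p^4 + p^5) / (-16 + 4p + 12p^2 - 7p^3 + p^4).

(-8 + 2p + p^2)/(1 + p)

By polynomial division,
  p^5 - 6p^4 - 4p^3 + 88p^2 - 192p + 128 = (p + 1)(p^4 - 7p^3 + 12p^2 + 4p - 16) + (-9p^3 + 72p^2 - 180p + 144)
  p^4 - 7p^3 + 12p^2 + 4p - 16 = (-(1/9)p - 1/9)(-9p^3 + 72p^2 - 180p + 144) + (0)
Last nonzero remainder: -9p^3 + 72p^2 - 180p + 144. Dividing through by -9 gives the monic gcd p^3 - 8p^2 + 20p - 16.
Cancel p^3 - 8p^2 + 20p - 16 from numerator and denominator to get the reduced form.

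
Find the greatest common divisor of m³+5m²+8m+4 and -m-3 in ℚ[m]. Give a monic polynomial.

Apply the Euclidean algorithm:
  m³+5m²+8m+4 = (-m²-2m-2)(-m-3) + (-2)
  -m-3 = ((1/2)m+3/2)(-2) + (0)
The last nonzero remainder is the constant -2, so the polynomials are coprime and gcd = 1.

1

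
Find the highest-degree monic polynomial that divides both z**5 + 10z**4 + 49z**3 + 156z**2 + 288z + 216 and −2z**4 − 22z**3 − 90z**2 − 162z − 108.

z**3 + 8z**2 + 21z + 18

Apply the Euclidean algorithm:
  z**5 + 10z**4 + 49z**3 + 156z**2 + 288z + 216 = (−(1/2)z + 1/2)(−2z**4 − 22z**3 − 90z**2 − 162z − 108) + (15z**3 + 120z**2 + 315z + 270)
  −2z**4 − 22z**3 − 90z**2 − 162z − 108 = (−(2/15)z − 2/5)(15z**3 + 120z**2 + 315z + 270) + (0)
Last nonzero remainder: 15z**3 + 120z**2 + 315z + 270. Dividing through by 15 gives the monic gcd z**3 + 8z**2 + 21z + 18.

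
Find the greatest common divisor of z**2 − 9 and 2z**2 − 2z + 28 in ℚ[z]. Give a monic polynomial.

1

Apply the Euclidean algorithm:
  z**2 − 9 = (1/2)(2z**2 − 2z + 28) + (z − 23)
  2z**2 − 2z + 28 = (2z + 44)(z − 23) + (1040)
  z − 23 = ((1/1040)z − 23/1040)(1040) + (0)
The last nonzero remainder is the constant 1040, so the polynomials are coprime and gcd = 1.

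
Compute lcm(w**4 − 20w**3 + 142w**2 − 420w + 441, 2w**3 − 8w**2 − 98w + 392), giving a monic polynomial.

w**6 − 17w**5 + 54w**4 + 566w**3 − 4795w**2 + 13083w − 12348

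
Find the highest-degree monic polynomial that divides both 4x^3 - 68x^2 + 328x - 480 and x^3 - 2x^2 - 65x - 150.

Repeated division with remainder:
  4x^3 - 68x^2 + 328x - 480 = (4)(x^3 - 2x^2 - 65x - 150) + (-60x^2 + 588x + 120)
  x^3 - 2x^2 - 65x - 150 = (-(1/60)x - 13/100)(-60x^2 + 588x + 120) + ((336/25)x - 672/5)
  -60x^2 + 588x + 120 = (-(125/28)x - 25/28)((336/25)x - 672/5) + (0)
Last nonzero remainder: (336/25)x - 672/5. Dividing through by 336/25 gives the monic gcd x - 10.

x - 10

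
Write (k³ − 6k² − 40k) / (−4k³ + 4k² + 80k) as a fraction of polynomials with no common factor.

(−k + 10)/(4k − 20)

Repeated division with remainder:
  k³ − 6k² − 40k = (−1/4)(−4k³ + 4k² + 80k) + (−5k² − 20k)
  −4k³ + 4k² + 80k = ((4/5)k − 4)(−5k² − 20k) + (0)
Last nonzero remainder: −5k² − 20k. Dividing through by −5 gives the monic gcd k² + 4k.
Cancel k² + 4k from numerator and denominator to get the reduced form.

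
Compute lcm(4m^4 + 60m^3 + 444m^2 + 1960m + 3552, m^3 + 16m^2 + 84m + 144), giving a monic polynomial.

Euclidean algorithm in ℚ[m]:
  4m^4 + 60m^3 + 444m^2 + 1960m + 3552 = (4m - 4)(m^3 + 16m^2 + 84m + 144) + (172m^2 + 1720m + 4128)
  m^3 + 16m^2 + 84m + 144 = ((1/172)m + 3/86)(172m^2 + 1720m + 4128) + (0)
Last nonzero remainder: 172m^2 + 1720m + 4128. Dividing through by 172 gives the monic gcd m^2 + 10m + 24.
Then lcm(f, g) = f·g / gcd(f, g); expanding and making the result monic gives the answer.

m^5 + 21m^4 + 201m^3 + 1156m^2 + 3828m + 5328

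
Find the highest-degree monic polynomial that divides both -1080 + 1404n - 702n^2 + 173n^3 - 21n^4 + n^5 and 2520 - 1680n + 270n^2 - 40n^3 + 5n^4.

12 - 8n + n^2

Repeated division with remainder:
  n^5 - 21n^4 + 173n^3 - 702n^2 + 1404n - 1080 = ((1/5)n - 13/5)(5n^4 - 40n^3 + 270n^2 - 1680n + 2520) + (15n^3 + 336n^2 - 3468n + 5472)
  5n^4 - 40n^3 + 270n^2 - 1680n + 2520 = ((1/3)n - 152/15)(15n^3 + 336n^2 - 3468n + 5472) + ((24154/5)n^2 - (193232/5)n + 289848/5)
  15n^3 + 336n^2 - 3468n + 5472 = ((75/24154)n + 1140/12077)((24154/5)n^2 - (193232/5)n + 289848/5) + (0)
Last nonzero remainder: (24154/5)n^2 - (193232/5)n + 289848/5. Dividing through by 24154/5 gives the monic gcd n^2 - 8n + 12.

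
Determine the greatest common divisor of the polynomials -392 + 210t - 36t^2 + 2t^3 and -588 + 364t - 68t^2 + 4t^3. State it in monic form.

Repeated division with remainder:
  2t^3 - 36t^2 + 210t - 392 = (1/2)(4t^3 - 68t^2 + 364t - 588) + (-2t^2 + 28t - 98)
  4t^3 - 68t^2 + 364t - 588 = (-2t + 6)(-2t^2 + 28t - 98) + (0)
Last nonzero remainder: -2t^2 + 28t - 98. Dividing through by -2 gives the monic gcd t^2 - 14t + 49.

49 - 14t + t^2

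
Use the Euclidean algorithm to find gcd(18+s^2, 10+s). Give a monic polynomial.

By polynomial division,
  s^2+18 = (s-10)(s+10) + (118)
  s+10 = ((1/118)s+5/59)(118) + (0)
The last nonzero remainder is the constant 118, so the polynomials are coprime and gcd = 1.

1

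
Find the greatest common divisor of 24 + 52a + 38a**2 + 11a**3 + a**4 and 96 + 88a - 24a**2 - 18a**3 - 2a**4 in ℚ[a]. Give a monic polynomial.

6 + 7a + a**2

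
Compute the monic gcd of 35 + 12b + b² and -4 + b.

1

Euclidean algorithm in ℚ[b]:
  b² + 12b + 35 = (b + 16)(b - 4) + (99)
  b - 4 = ((1/99)b - 4/99)(99) + (0)
The last nonzero remainder is the constant 99, so the polynomials are coprime and gcd = 1.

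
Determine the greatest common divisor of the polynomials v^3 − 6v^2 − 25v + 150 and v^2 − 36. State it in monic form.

v − 6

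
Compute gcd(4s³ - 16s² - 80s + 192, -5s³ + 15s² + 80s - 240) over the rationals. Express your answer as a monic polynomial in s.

Apply the Euclidean algorithm:
  4s³ - 16s² - 80s + 192 = (-4/5)(-5s³ + 15s² + 80s - 240) + (-4s² - 16s)
  -5s³ + 15s² + 80s - 240 = ((5/4)s - 35/4)(-4s² - 16s) + (-60s - 240)
  -4s² - 16s = ((1/15)s)(-60s - 240) + (0)
Last nonzero remainder: -60s - 240. Dividing through by -60 gives the monic gcd s + 4.

s + 4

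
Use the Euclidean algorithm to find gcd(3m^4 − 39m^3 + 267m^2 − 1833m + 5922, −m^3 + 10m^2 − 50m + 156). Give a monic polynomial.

m − 6

By polynomial division,
  3m^4 − 39m^3 + 267m^2 − 1833m + 5922 = (−3m + 9)(−m^3 + 10m^2 − 50m + 156) + (27m^2 − 915m + 4518)
  −m^3 + 10m^2 − 50m + 156 = (−(1/27)m − 215/243)(27m^2 − 915m + 4518) + (−(56071/81)m + 112142/27)
  27m^2 − 915m + 4518 = (−(2187/56071)m + 60993/56071)(−(56071/81)m + 112142/27) + (0)
Last nonzero remainder: −(56071/81)m + 112142/27. Dividing through by −56071/81 gives the monic gcd m − 6.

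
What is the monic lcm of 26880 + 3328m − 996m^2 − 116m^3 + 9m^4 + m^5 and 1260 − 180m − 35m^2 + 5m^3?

−161280 + 6912m + 9304m^2 − 300m^3 − 170m^4 + 3m^5 + m^6

Euclidean algorithm in ℚ[m]:
  m^5 + 9m^4 − 116m^3 − 996m^2 + 3328m + 26880 = ((1/5)m^2 + (16/5)m + 32/5)(5m^3 − 35m^2 − 180m + 1260) + (−448m^2 + 448m + 18816)
  5m^3 − 35m^2 − 180m + 1260 = (−(5/448)m + 15/224)(−448m^2 + 448m + 18816) + (0)
Last nonzero remainder: −448m^2 + 448m + 18816. Dividing through by −448 gives the monic gcd m^2 − m − 42.
Then lcm(f, g) = f·g / gcd(f, g); expanding and making the result monic gives the answer.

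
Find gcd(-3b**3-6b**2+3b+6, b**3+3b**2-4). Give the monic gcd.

b**2+b-2

By polynomial division,
  -3b**3-6b**2+3b+6 = (-3)(b**3+3b**2-4) + (3b**2+3b-6)
  b**3+3b**2-4 = ((1/3)b+2/3)(3b**2+3b-6) + (0)
Last nonzero remainder: 3b**2+3b-6. Dividing through by 3 gives the monic gcd b**2+b-2.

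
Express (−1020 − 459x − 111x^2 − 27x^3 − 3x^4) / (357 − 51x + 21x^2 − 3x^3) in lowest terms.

(20 + 9x + x^2)/(−7 + x)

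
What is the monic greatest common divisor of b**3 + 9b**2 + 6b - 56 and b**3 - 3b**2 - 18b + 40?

b**2 + 2b - 8

By polynomial division,
  b**3 + 9b**2 + 6b - 56 = (b**3 - 3b**2 - 18b + 40) + (12b**2 + 24b - 96)
  b**3 - 3b**2 - 18b + 40 = ((1/12)b - 5/12)(12b**2 + 24b - 96) + (0)
Last nonzero remainder: 12b**2 + 24b - 96. Dividing through by 12 gives the monic gcd b**2 + 2b - 8.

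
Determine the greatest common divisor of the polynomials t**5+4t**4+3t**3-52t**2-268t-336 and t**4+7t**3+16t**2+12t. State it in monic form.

Repeated division with remainder:
  t**5+4t**4+3t**3-52t**2-268t-336 = (t-3)(t**4+7t**3+16t**2+12t) + (8t**3-16t**2-232t-336)
  t**4+7t**3+16t**2+12t = ((1/8)t+9/8)(8t**3-16t**2-232t-336) + (63t**2+315t+378)
  8t**3-16t**2-232t-336 = ((8/63)t-8/9)(63t**2+315t+378) + (0)
Last nonzero remainder: 63t**2+315t+378. Dividing through by 63 gives the monic gcd t**2+5t+6.

t**2+5t+6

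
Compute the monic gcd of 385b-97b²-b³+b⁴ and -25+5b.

-5+b

By polynomial division,
  b⁴-b³-97b²+385b = ((1/5)b³+(4/5)b²-(77/5)b)(5b-25) + (0)
Last nonzero remainder: 5b-25. Dividing through by 5 gives the monic gcd b-5.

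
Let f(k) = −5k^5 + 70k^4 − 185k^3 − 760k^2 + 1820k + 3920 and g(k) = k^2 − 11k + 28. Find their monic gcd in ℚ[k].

k^2 − 11k + 28

Repeated division with remainder:
  −5k^5 + 70k^4 − 185k^3 − 760k^2 + 1820k + 3920 = (−5k^3 + 15k^2 + 120k + 140)(k^2 − 11k + 28) + (0)
The last nonzero remainder k^2 − 11k + 28 is already monic.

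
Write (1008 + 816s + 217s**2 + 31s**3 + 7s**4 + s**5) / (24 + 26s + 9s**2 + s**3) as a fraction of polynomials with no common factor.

Apply the Euclidean algorithm:
  s**5 + 7s**4 + 31s**3 + 217s**2 + 816s + 1008 = (s**2 − 2s + 23)(s**3 + 9s**2 + 26s + 24) + (38s**2 + 266s + 456)
  s**3 + 9s**2 + 26s + 24 = ((1/38)s + 1/19)(38s**2 + 266s + 456) + (0)
Last nonzero remainder: 38s**2 + 266s + 456. Dividing through by 38 gives the monic gcd s**2 + 7s + 12.
Cancel s**2 + 7s + 12 from numerator and denominator to get the reduced form.

(84 + 19s + s**3)/(2 + s)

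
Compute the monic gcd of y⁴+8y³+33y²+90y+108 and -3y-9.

y+3

Apply the Euclidean algorithm:
  y⁴+8y³+33y²+90y+108 = (-(1/3)y³-(5/3)y²-6y-12)(-3y-9) + (0)
Last nonzero remainder: -3y-9. Dividing through by -3 gives the monic gcd y+3.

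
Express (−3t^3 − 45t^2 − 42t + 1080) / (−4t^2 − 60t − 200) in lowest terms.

(3t^2 + 15t − 108)/(4t + 20)

Apply the Euclidean algorithm:
  −3t^3 − 45t^2 − 42t + 1080 = ((3/4)t)(−4t^2 − 60t − 200) + (108t + 1080)
  −4t^2 − 60t − 200 = (−(1/27)t − 5/27)(108t + 1080) + (0)
Last nonzero remainder: 108t + 1080. Dividing through by 108 gives the monic gcd t + 10.
Cancel t + 10 from numerator and denominator to get the reduced form.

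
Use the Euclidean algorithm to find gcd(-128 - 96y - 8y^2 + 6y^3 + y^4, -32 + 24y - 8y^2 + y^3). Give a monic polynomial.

-4 + y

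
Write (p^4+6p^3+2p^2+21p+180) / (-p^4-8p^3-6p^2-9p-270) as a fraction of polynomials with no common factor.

(-p-4)/(p+6)

Apply the Euclidean algorithm:
  p^4+6p^3+2p^2+21p+180 = (-1)(-p^4-8p^3-6p^2-9p-270) + (-2p^3-4p^2+12p-90)
  -p^4-8p^3-6p^2-9p-270 = ((1/2)p+3)(-2p^3-4p^2+12p-90) + (0)
Last nonzero remainder: -2p^3-4p^2+12p-90. Dividing through by -2 gives the monic gcd p^3+2p^2-6p+45.
Cancel p^3+2p^2-6p+45 from numerator and denominator to get the reduced form.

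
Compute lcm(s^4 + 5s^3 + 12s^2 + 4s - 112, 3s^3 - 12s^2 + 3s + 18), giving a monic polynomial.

s^6 + 3s^5 - s^4 - 35s^3 - 156s^2 + 212s + 336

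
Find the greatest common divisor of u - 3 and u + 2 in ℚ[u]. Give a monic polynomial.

By polynomial division,
  u - 3 = (u + 2) + (-5)
  u + 2 = (-(1/5)u - 2/5)(-5) + (0)
The last nonzero remainder is the constant -5, so the polynomials are coprime and gcd = 1.

1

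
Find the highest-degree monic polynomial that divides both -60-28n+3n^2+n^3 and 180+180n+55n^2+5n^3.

Euclidean algorithm in ℚ[n]:
  n^3+3n^2-28n-60 = (1/5)(5n^3+55n^2+180n+180) + (-8n^2-64n-96)
  5n^3+55n^2+180n+180 = (-(5/8)n-15/8)(-8n^2-64n-96) + (0)
Last nonzero remainder: -8n^2-64n-96. Dividing through by -8 gives the monic gcd n^2+8n+12.

12+8n+n^2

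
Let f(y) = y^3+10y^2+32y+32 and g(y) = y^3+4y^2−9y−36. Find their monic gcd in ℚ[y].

By polynomial division,
  y^3+10y^2+32y+32 = (y^3+4y^2−9y−36) + (6y^2+41y+68)
  y^3+4y^2−9y−36 = ((1/6)y−17/36)(6y^2+41y+68) + (−(35/36)y−35/9)
  6y^2+41y+68 = (−(216/35)y−612/35)(−(35/36)y−35/9) + (0)
Last nonzero remainder: −(35/36)y−35/9. Dividing through by −35/36 gives the monic gcd y+4.

y+4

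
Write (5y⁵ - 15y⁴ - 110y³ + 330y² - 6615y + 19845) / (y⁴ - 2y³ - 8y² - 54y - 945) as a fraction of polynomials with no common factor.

Repeated division with remainder:
  5y⁵ - 15y⁴ - 110y³ + 330y² - 6615y + 19845 = (5y - 5)(y⁴ - 2y³ - 8y² - 54y - 945) + (-80y³ + 560y² - 2160y + 15120)
  y⁴ - 2y³ - 8y² - 54y - 945 = (-(1/80)y - 1/16)(-80y³ + 560y² - 2160y + 15120) + (0)
Last nonzero remainder: -80y³ + 560y² - 2160y + 15120. Dividing through by -80 gives the monic gcd y³ - 7y² + 27y - 189.
Cancel y³ - 7y² + 27y - 189 from numerator and denominator to get the reduced form.

(5y² + 20y - 105)/(y + 5)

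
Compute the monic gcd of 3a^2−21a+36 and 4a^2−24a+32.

By polynomial division,
  3a^2−21a+36 = (3/4)(4a^2−24a+32) + (−3a+12)
  4a^2−24a+32 = (−(4/3)a+8/3)(−3a+12) + (0)
Last nonzero remainder: −3a+12. Dividing through by −3 gives the monic gcd a−4.

a−4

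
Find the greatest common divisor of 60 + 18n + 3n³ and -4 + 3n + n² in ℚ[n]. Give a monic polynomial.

Repeated division with remainder:
  3n³ + 18n + 60 = (3n - 9)(n² + 3n - 4) + (57n + 24)
  n² + 3n - 4 = ((1/57)n + 49/1083)(57n + 24) + (-1836/361)
  57n + 24 = (-(6859/612)n - 722/153)(-1836/361) + (0)
The last nonzero remainder is the constant -1836/361, so the polynomials are coprime and gcd = 1.

1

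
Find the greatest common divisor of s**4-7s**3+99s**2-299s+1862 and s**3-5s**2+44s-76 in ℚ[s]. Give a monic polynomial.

By polynomial division,
  s**4-7s**3+99s**2-299s+1862 = (s-2)(s**3-5s**2+44s-76) + (45s**2-135s+1710)
  s**3-5s**2+44s-76 = ((1/45)s-2/45)(45s**2-135s+1710) + (0)
Last nonzero remainder: 45s**2-135s+1710. Dividing through by 45 gives the monic gcd s**2-3s+38.

s**2-3s+38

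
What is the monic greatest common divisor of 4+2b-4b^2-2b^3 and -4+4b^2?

Apply the Euclidean algorithm:
  -2b^3-4b^2+2b+4 = (-(1/2)b-1)(4b^2-4) + (0)
Last nonzero remainder: 4b^2-4. Dividing through by 4 gives the monic gcd b^2-1.

-1+b^2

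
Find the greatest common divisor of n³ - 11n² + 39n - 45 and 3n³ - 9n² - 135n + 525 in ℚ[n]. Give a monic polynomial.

Apply the Euclidean algorithm:
  n³ - 11n² + 39n - 45 = (1/3)(3n³ - 9n² - 135n + 525) + (-8n² + 84n - 220)
  3n³ - 9n² - 135n + 525 = (-(3/8)n - 45/16)(-8n² + 84n - 220) + ((75/4)n - 375/4)
  -8n² + 84n - 220 = (-(32/75)n + 176/75)((75/4)n - 375/4) + (0)
Last nonzero remainder: (75/4)n - 375/4. Dividing through by 75/4 gives the monic gcd n - 5.

n - 5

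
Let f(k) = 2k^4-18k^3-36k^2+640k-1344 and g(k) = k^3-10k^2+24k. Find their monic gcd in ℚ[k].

Euclidean algorithm in ℚ[k]:
  2k^4-18k^3-36k^2+640k-1344 = (2k+2)(k^3-10k^2+24k) + (-64k^2+592k-1344)
  k^3-10k^2+24k = (-(1/64)k+3/256)(-64k^2+592k-1344) + (-(63/16)k+63/4)
  -64k^2+592k-1344 = ((1024/63)k-256/3)(-(63/16)k+63/4) + (0)
Last nonzero remainder: -(63/16)k+63/4. Dividing through by -63/16 gives the monic gcd k-4.

k-4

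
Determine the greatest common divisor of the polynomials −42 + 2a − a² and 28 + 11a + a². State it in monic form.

1

By polynomial division,
  −a² + 2a − 42 = (−1)(a² + 11a + 28) + (13a − 14)
  a² + 11a + 28 = ((1/13)a + 157/169)(13a − 14) + (6930/169)
  13a − 14 = ((2197/6930)a − 169/495)(6930/169) + (0)
The last nonzero remainder is the constant 6930/169, so the polynomials are coprime and gcd = 1.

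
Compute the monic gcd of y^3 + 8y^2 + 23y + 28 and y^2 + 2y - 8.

y + 4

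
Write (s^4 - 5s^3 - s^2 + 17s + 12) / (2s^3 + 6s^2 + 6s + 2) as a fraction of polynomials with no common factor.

(s^2 - 7s + 12)/(2s + 2)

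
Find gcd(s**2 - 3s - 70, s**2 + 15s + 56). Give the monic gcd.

s + 7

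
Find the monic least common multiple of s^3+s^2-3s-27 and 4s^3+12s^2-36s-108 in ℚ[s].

Apply the Euclidean algorithm:
  s^3+s^2-3s-27 = (1/4)(4s^3+12s^2-36s-108) + (-2s^2+6s)
  4s^3+12s^2-36s-108 = (-2s-12)(-2s^2+6s) + (36s-108)
  -2s^2+6s = (-(1/18)s)(36s-108) + (0)
Last nonzero remainder: 36s-108. Dividing through by 36 gives the monic gcd s-3.
Then lcm(f, g) = f·g / gcd(f, g); expanding and making the result monic gives the answer.

s^5+7s^4+12s^3-36s^2-189s-243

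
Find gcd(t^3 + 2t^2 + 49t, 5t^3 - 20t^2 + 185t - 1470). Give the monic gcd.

Repeated division with remainder:
  t^3 + 2t^2 + 49t = (1/5)(5t^3 - 20t^2 + 185t - 1470) + (6t^2 + 12t + 294)
  5t^3 - 20t^2 + 185t - 1470 = ((5/6)t - 5)(6t^2 + 12t + 294) + (0)
Last nonzero remainder: 6t^2 + 12t + 294. Dividing through by 6 gives the monic gcd t^2 + 2t + 49.

t^2 + 2t + 49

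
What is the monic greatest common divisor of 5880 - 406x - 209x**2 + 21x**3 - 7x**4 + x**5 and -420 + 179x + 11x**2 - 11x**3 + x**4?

Apply the Euclidean algorithm:
  x**5 - 7x**4 + 21x**3 - 209x**2 - 406x + 5880 = (x + 4)(x**4 - 11x**3 + 11x**2 + 179x - 420) + (54x**3 - 432x**2 - 702x + 7560)
  x**4 - 11x**3 + 11x**2 + 179x - 420 = ((1/54)x - 1/18)(54x**3 - 432x**2 - 702x + 7560) + (0)
Last nonzero remainder: 54x**3 - 432x**2 - 702x + 7560. Dividing through by 54 gives the monic gcd x**3 - 8x**2 - 13x + 140.

140 - 13x - 8x**2 + x**3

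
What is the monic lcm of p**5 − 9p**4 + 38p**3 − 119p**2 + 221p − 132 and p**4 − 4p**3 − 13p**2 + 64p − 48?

p**6 − 5p**5 + 2p**4 + 33p**3 − 255p**2 + 752p − 528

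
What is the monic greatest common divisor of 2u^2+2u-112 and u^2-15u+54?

1

Apply the Euclidean algorithm:
  2u^2+2u-112 = (2)(u^2-15u+54) + (32u-220)
  u^2-15u+54 = ((1/32)u-65/256)(32u-220) + (-119/64)
  32u-220 = (-(2048/119)u+14080/119)(-119/64) + (0)
The last nonzero remainder is the constant -119/64, so the polynomials are coprime and gcd = 1.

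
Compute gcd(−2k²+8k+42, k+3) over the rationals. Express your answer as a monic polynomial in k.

Apply the Euclidean algorithm:
  −2k²+8k+42 = (−2k+14)(k+3) + (0)
The last nonzero remainder k+3 is already monic.

k+3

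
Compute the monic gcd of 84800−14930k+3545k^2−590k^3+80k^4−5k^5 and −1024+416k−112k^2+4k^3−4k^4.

Apply the Euclidean algorithm:
  −5k^5+80k^4−590k^3+3545k^2−14930k+84800 = ((5/4)k−75/4)(−4k^4+4k^3−112k^2+416k−1024) + (−375k^3+925k^2−5850k+65600)
  −4k^4+4k^3−112k^2+416k−1024 = ((4/375)k+88/5625)(−375k^3+925k^2−5850k+65600) + (−(14416/225)k^2−(14416/75)k−461312/225)
  −375k^3+925k^2−5850k+65600 = ((84375/14416)k−230625/7208)(−(14416/225)k^2−(14416/75)k−461312/225) + (0)
Last nonzero remainder: −(14416/225)k^2−(14416/75)k−461312/225. Dividing through by −14416/225 gives the monic gcd k^2+3k+32.

32+3k+k^2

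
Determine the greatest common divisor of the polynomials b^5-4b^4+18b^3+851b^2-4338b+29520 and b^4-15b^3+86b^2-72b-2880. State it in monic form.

b^2-9b+72

Euclidean algorithm in ℚ[b]:
  b^5-4b^4+18b^3+851b^2-4338b+29520 = (b+11)(b^4-15b^3+86b^2-72b-2880) + (97b^3-23b^2-666b+61200)
  b^4-15b^3+86b^2-72b-2880 = ((1/97)b-1432/9409)(97b^3-23b^2-666b+61200) + ((840840/9409)b^2-(7567560/9409)b+60540480/9409)
  97b^3-23b^2-666b+61200 = ((912673/840840)b+799765/84084)((840840/9409)b^2-(7567560/9409)b+60540480/9409) + (0)
Last nonzero remainder: (840840/9409)b^2-(7567560/9409)b+60540480/9409. Dividing through by 840840/9409 gives the monic gcd b^2-9b+72.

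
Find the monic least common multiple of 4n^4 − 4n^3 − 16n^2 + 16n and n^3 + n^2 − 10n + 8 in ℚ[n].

n^5 + 3n^4 − 8n^3 − 12n^2 + 16n

By polynomial division,
  4n^4 − 4n^3 − 16n^2 + 16n = (4n − 8)(n^3 + n^2 − 10n + 8) + (32n^2 − 96n + 64)
  n^3 + n^2 − 10n + 8 = ((1/32)n + 1/8)(32n^2 − 96n + 64) + (0)
Last nonzero remainder: 32n^2 − 96n + 64. Dividing through by 32 gives the monic gcd n^2 − 3n + 2.
Then lcm(f, g) = f·g / gcd(f, g); expanding and making the result monic gives the answer.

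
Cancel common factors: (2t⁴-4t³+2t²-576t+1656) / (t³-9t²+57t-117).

By polynomial division,
  2t⁴-4t³+2t²-576t+1656 = (2t+14)(t³-9t²+57t-117) + (14t²-1140t+3294)
  t³-9t²+57t-117 = ((1/14)t+507/98)(14t²-1140t+3294) + ((280254/49)t-840762/49)
  14t²-1140t+3294 = ((343/140127)t-8967/46709)((280254/49)t-840762/49) + (0)
Last nonzero remainder: (280254/49)t-840762/49. Dividing through by 280254/49 gives the monic gcd t-3.
Cancel t-3 from numerator and denominator to get the reduced form.

(2t³+2t²+8t-552)/(t²-6t+39)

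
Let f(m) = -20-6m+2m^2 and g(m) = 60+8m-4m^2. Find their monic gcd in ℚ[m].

-5+m

By polynomial division,
  2m^2-6m-20 = (-1/2)(-4m^2+8m+60) + (-2m+10)
  -4m^2+8m+60 = (2m+6)(-2m+10) + (0)
Last nonzero remainder: -2m+10. Dividing through by -2 gives the monic gcd m-5.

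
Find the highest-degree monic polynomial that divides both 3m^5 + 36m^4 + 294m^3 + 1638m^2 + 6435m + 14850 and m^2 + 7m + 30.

m^2 + 7m + 30

Repeated division with remainder:
  3m^5 + 36m^4 + 294m^3 + 1638m^2 + 6435m + 14850 = (3m^3 + 15m^2 + 99m + 495)(m^2 + 7m + 30) + (0)
The last nonzero remainder m^2 + 7m + 30 is already monic.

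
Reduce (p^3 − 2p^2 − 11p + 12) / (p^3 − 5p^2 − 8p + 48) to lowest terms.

(p − 1)/(p − 4)

Euclidean algorithm in ℚ[p]:
  p^3 − 2p^2 − 11p + 12 = (p^3 − 5p^2 − 8p + 48) + (3p^2 − 3p − 36)
  p^3 − 5p^2 − 8p + 48 = ((1/3)p − 4/3)(3p^2 − 3p − 36) + (0)
Last nonzero remainder: 3p^2 − 3p − 36. Dividing through by 3 gives the monic gcd p^2 − p − 12.
Cancel p^2 − p − 12 from numerator and denominator to get the reduced form.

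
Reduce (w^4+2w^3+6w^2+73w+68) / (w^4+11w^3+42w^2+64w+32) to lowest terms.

Apply the Euclidean algorithm:
  w^4+2w^3+6w^2+73w+68 = (w^4+11w^3+42w^2+64w+32) + (-9w^3-36w^2+9w+36)
  w^4+11w^3+42w^2+64w+32 = (-(1/9)w-7/9)(-9w^3-36w^2+9w+36) + (15w^2+75w+60)
  -9w^3-36w^2+9w+36 = (-(3/5)w+3/5)(15w^2+75w+60) + (0)
Last nonzero remainder: 15w^2+75w+60. Dividing through by 15 gives the monic gcd w^2+5w+4.
Cancel w^2+5w+4 from numerator and denominator to get the reduced form.

(w^2-3w+17)/(w^2+6w+8)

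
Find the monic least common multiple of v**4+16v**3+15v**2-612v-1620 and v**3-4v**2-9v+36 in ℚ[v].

v**6+9v**5-85v**4-525v**3+2844v**2+3996v-19440

Euclidean algorithm in ℚ[v]:
  v**4+16v**3+15v**2-612v-1620 = (v+20)(v**3-4v**2-9v+36) + (104v**2-468v-2340)
  v**3-4v**2-9v+36 = ((1/104)v+1/208)(104v**2-468v-2340) + ((63/4)v+189/4)
  104v**2-468v-2340 = ((416/63)v-1040/21)((63/4)v+189/4) + (0)
Last nonzero remainder: (63/4)v+189/4. Dividing through by 63/4 gives the monic gcd v+3.
Then lcm(f, g) = f·g / gcd(f, g); expanding and making the result monic gives the answer.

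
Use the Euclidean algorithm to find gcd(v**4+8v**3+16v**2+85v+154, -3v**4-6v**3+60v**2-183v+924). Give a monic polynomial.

v**3+6v**2+4v+77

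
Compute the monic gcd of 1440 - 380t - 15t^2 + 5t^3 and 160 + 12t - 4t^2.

-8 + t

Apply the Euclidean algorithm:
  5t^3 - 15t^2 - 380t + 1440 = (-(5/4)t)(-4t^2 + 12t + 160) + (-180t + 1440)
  -4t^2 + 12t + 160 = ((1/45)t + 1/9)(-180t + 1440) + (0)
Last nonzero remainder: -180t + 1440. Dividing through by -180 gives the monic gcd t - 8.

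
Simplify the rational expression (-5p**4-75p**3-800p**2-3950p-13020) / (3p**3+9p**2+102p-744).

(-5p**2-40p-210)/(3p-12)

Apply the Euclidean algorithm:
  -5p**4-75p**3-800p**2-3950p-13020 = (-(5/3)p-20)(3p**3+9p**2+102p-744) + (-450p**2-3150p-27900)
  3p**3+9p**2+102p-744 = (-(1/150)p+2/75)(-450p**2-3150p-27900) + (0)
Last nonzero remainder: -450p**2-3150p-27900. Dividing through by -450 gives the monic gcd p**2+7p+62.
Cancel p**2+7p+62 from numerator and denominator to get the reduced form.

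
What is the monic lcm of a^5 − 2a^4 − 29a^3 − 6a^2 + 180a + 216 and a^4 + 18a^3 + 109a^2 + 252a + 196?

a^7 + 12a^6 − 8a^5 − 510a^4 − 1325a^3 + 2442a^2 + 11844a + 10584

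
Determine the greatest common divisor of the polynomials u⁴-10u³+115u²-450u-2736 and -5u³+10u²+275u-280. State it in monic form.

u-8

Repeated division with remainder:
  u⁴-10u³+115u²-450u-2736 = (-(1/5)u+8/5)(-5u³+10u²+275u-280) + (154u²-946u-2288)
  -5u³+10u²+275u-280 = (-(5/154)u-145/1078)(154u²-946u-2288) + ((3600/49)u-28800/49)
  154u²-946u-2288 = ((3773/1800)u+7007/1800)((3600/49)u-28800/49) + (0)
Last nonzero remainder: (3600/49)u-28800/49. Dividing through by 3600/49 gives the monic gcd u-8.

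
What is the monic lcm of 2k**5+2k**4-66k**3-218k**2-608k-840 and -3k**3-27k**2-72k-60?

By polynomial division,
  2k**5+2k**4-66k**3-218k**2-608k-840 = (-(2/3)k**2+(16/3)k-10)(-3k**3-27k**2-72k-60) + (-144k**2-1008k-1440)
  -3k**3-27k**2-72k-60 = ((1/48)k+1/24)(-144k**2-1008k-1440) + (0)
Last nonzero remainder: -144k**2-1008k-1440. Dividing through by -144 gives the monic gcd k**2+7k+10.
Then lcm(f, g) = f·g / gcd(f, g); expanding and making the result monic gives the answer.

k**6+3k**5-31k**4-175k**3-522k**2-1028k-840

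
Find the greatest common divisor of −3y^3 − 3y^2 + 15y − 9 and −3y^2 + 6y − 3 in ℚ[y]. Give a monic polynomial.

y^2 − 2y + 1

Repeated division with remainder:
  −3y^3 − 3y^2 + 15y − 9 = (y + 3)(−3y^2 + 6y − 3) + (0)
Last nonzero remainder: −3y^2 + 6y − 3. Dividing through by −3 gives the monic gcd y^2 − 2y + 1.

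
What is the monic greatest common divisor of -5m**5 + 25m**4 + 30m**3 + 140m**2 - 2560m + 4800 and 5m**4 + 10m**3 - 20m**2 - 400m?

m**3 + 2m**2 - 4m - 80

Euclidean algorithm in ℚ[m]:
  -5m**5 + 25m**4 + 30m**3 + 140m**2 - 2560m + 4800 = (-m + 7)(5m**4 + 10m**3 - 20m**2 - 400m) + (-60m**3 - 120m**2 + 240m + 4800)
  5m**4 + 10m**3 - 20m**2 - 400m = (-(1/12)m)(-60m**3 - 120m**2 + 240m + 4800) + (0)
Last nonzero remainder: -60m**3 - 120m**2 + 240m + 4800. Dividing through by -60 gives the monic gcd m**3 + 2m**2 - 4m - 80.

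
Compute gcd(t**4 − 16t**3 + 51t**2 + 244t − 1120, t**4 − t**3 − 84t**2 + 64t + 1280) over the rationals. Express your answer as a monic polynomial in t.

t**3 − 9t**2 − 12t + 160

Apply the Euclidean algorithm:
  t**4 − 16t**3 + 51t**2 + 244t − 1120 = (t**4 − t**3 − 84t**2 + 64t + 1280) + (−15t**3 + 135t**2 + 180t − 2400)
  t**4 − t**3 − 84t**2 + 64t + 1280 = (−(1/15)t − 8/15)(−15t**3 + 135t**2 + 180t − 2400) + (0)
Last nonzero remainder: −15t**3 + 135t**2 + 180t − 2400. Dividing through by −15 gives the monic gcd t**3 − 9t**2 − 12t + 160.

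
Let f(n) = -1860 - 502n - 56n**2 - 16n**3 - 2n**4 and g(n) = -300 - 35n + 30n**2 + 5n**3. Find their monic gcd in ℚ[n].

5 + n

Repeated division with remainder:
  -2n**4 - 16n**3 - 56n**2 - 502n - 1860 = (-(2/5)n - 4/5)(5n**3 + 30n**2 - 35n - 300) + (-46n**2 - 650n - 2100)
  5n**3 + 30n**2 - 35n - 300 = (-(5/46)n + 935/1058)(-46n**2 - 650n - 2100) + ((164610/529)n + 823050/529)
  -46n**2 - 650n - 2100 = (-(12167/82305)n - 7406/5487)((164610/529)n + 823050/529) + (0)
Last nonzero remainder: (164610/529)n + 823050/529. Dividing through by 164610/529 gives the monic gcd n + 5.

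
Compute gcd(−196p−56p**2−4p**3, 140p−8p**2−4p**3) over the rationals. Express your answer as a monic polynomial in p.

Repeated division with remainder:
  −4p**3−56p**2−196p = (−4p**3−8p**2+140p) + (−48p**2−336p)
  −4p**3−8p**2+140p = ((1/12)p−5/12)(−48p**2−336p) + (0)
Last nonzero remainder: −48p**2−336p. Dividing through by −48 gives the monic gcd p**2+7p.

7p+p**2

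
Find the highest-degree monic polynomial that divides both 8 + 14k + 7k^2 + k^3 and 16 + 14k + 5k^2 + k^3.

2 + k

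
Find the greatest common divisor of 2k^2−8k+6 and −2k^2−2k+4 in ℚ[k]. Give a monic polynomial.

k−1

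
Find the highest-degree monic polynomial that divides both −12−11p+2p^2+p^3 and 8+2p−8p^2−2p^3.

Apply the Euclidean algorithm:
  p^3+2p^2−11p−12 = (−1/2)(−2p^3−8p^2+2p+8) + (−2p^2−10p−8)
  −2p^3−8p^2+2p+8 = (p−1)(−2p^2−10p−8) + (0)
Last nonzero remainder: −2p^2−10p−8. Dividing through by −2 gives the monic gcd p^2+5p+4.

4+5p+p^2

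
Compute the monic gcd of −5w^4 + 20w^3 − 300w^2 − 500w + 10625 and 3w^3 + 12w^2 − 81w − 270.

Repeated division with remainder:
  −5w^4 + 20w^3 − 300w^2 − 500w + 10625 = (−(5/3)w + 40/3)(3w^3 + 12w^2 − 81w − 270) + (−595w^2 + 130w + 14225)
  3w^3 + 12w^2 − 81w − 270 = (−(3/595)w − 1506/70805)(−595w^2 + 130w + 14225) + (−(92220/14161)w + 461100/14161)
  −595w^2 + 130w + 14225 = ((1685159/18444)w + 8057609/18444)(−(92220/14161)w + 461100/14161) + (0)
Last nonzero remainder: −(92220/14161)w + 461100/14161. Dividing through by −92220/14161 gives the monic gcd w − 5.

w − 5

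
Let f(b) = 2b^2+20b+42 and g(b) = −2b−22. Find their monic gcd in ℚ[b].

1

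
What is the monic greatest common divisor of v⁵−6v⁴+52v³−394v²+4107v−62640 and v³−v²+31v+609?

Repeated division with remainder:
  v⁵−6v⁴+52v³−394v²+4107v−62640 = (v²−5v+16)(v³−v²+31v+609) + (−832v²+6656v−72384)
  v³−v²+31v+609 = (−(1/832)v−7/832)(−832v²+6656v−72384) + (0)
Last nonzero remainder: −832v²+6656v−72384. Dividing through by −832 gives the monic gcd v²−8v+87.

v²−8v+87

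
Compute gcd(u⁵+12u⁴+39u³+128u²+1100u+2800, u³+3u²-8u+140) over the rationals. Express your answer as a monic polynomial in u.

u³+3u²-8u+140

Repeated division with remainder:
  u⁵+12u⁴+39u³+128u²+1100u+2800 = (u²+9u+20)(u³+3u²-8u+140) + (0)
The last nonzero remainder u³+3u²-8u+140 is already monic.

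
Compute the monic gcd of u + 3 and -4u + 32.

1

Apply the Euclidean algorithm:
  u + 3 = (-1/4)(-4u + 32) + (11)
  -4u + 32 = (-(4/11)u + 32/11)(11) + (0)
The last nonzero remainder is the constant 11, so the polynomials are coprime and gcd = 1.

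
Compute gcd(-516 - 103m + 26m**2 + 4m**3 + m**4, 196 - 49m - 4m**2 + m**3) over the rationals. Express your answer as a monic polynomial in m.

-4 + m

By polynomial division,
  m**4 + 4m**3 + 26m**2 - 103m - 516 = (m + 8)(m**3 - 4m**2 - 49m + 196) + (107m**2 + 93m - 2084)
  m**3 - 4m**2 - 49m + 196 = ((1/107)m - 521/11449)(107m**2 + 93m - 2084) + (-(289560/11449)m + 1158240/11449)
  107m**2 + 93m - 2084 = (-(1225043/289560)m - 5964929/289560)(-(289560/11449)m + 1158240/11449) + (0)
Last nonzero remainder: -(289560/11449)m + 1158240/11449. Dividing through by -289560/11449 gives the monic gcd m - 4.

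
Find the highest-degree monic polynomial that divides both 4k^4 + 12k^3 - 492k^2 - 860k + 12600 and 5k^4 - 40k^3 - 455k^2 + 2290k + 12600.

k^2 - 2k - 63

By polynomial division,
  4k^4 + 12k^3 - 492k^2 - 860k + 12600 = (4/5)(5k^4 - 40k^3 - 455k^2 + 2290k + 12600) + (44k^3 - 128k^2 - 2692k + 2520)
  5k^4 - 40k^3 - 455k^2 + 2290k + 12600 = ((5/44)k - 70/121)(44k^3 - 128k^2 - 2692k + 2520) + (-(27000/121)k^2 + (54000/121)k + 1701000/121)
  44k^3 - 128k^2 - 2692k + 2520 = (-(1331/6750)k + 121/675)(-(27000/121)k^2 + (54000/121)k + 1701000/121) + (0)
Last nonzero remainder: -(27000/121)k^2 + (54000/121)k + 1701000/121. Dividing through by -27000/121 gives the monic gcd k^2 - 2k - 63.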